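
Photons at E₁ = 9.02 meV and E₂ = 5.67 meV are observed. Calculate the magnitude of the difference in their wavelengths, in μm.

Using λ = hc/E: λ₁ = 1.375 × 10^-4 m, λ₂ = 2.187 × 10^-4 m.
|Δλ| = |1.375 × 10^-4 − 2.187 × 10^-4| = 8.12 × 10^-5 m = 81.2 μm.

81.2 μm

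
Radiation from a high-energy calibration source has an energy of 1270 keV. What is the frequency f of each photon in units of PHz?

3.07 × 10^5 PHz

Take h = 6.62607015 × 10^-34 J·s, 1 eV = 1.602176634 × 10^-19 J.
In SI units: E = 1270 keV = 2.0348 × 10^-13 J.
For a photon f = E/h, so f = 3.071 × 10^20 Hz.
Converting to PHz: f = 307100 PHz ≈ 3.07 × 10^5 PHz.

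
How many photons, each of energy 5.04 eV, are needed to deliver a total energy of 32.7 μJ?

Per-photon energy: E = 8.075 × 10^-19 J (from energy = 5.04 eV).
N = E_total / E_photon = 3.27 × 10^-5 J / 8.075 × 10^-19 J = 4.05 × 10^13.

4.05 × 10^13 photons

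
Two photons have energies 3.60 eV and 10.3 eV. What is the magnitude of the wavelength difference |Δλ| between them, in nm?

Using λ = hc/E: λ₁ = 3.444 × 10^-7 m, λ₂ = 1.204 × 10^-7 m.
|Δλ| = |3.444 × 10^-7 − 1.204 × 10^-7| = 2.24 × 10^-7 m = 224 nm.

224 nm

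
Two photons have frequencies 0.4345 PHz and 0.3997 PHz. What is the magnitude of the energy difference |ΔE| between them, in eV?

0.144 eV

Using E = hf: E₁ = 2.8790 × 10^-19 J, E₂ = 2.6484 × 10^-19 J.
|ΔE| = |2.8790 × 10^-19 − 2.6484 × 10^-19| = 2.31 × 10^-20 J = 0.144 eV.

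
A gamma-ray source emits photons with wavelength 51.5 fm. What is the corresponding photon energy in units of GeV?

0.0241 GeV

Take h = 6.62607015·10^-34 J·s, c = 2.99792458·10^8 m/s, 1 eV = 1.602176634·10^-19 J.
In SI units: λ = 51.5 fm = 5.15·10^-14 m.
The photon relation is E = hc/λ, giving E = 3.857·10^-12 J.
Converting to GeV: E = 0.02407 GeV ≈ 0.0241 GeV.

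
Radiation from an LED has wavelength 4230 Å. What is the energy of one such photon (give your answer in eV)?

Use h = 6.62607015e-34 J·s, c = 2.99792458e8 m/s, 1 eV = 1.602176634e-19 J.
First convert: λ = 4230 Å = 4.23e-7 m.
For a photon E = hc/λ, so E = 4.696e-19 J.
Converting to eV: E = 2.931 eV ≈ 2.93 eV.

2.93 eV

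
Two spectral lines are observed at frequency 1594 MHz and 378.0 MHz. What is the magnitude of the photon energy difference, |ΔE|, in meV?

5.03e-3 meV

Using E = hf: E₁ = 1.0562e-24 J, E₂ = 2.5047e-25 J.
|ΔE| = |1.0562e-24 − 2.5047e-25| = 8.06e-25 J = 5.03e-3 meV.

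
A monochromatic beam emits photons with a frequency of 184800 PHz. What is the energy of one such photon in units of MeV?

Convert to SI: f = 184800 PHz = 1.848e20 Hz.
For a photon E = hf, so E = 1.224e-13 J.
Converting to MeV: E = 0.7643 MeV ≈ 0.764 MeV.

0.764 MeV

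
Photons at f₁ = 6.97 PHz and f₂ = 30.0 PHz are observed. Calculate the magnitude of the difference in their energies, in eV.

95.2 eV

Using E = hf: E₁ = 4.618e-18 J, E₂ = 1.988e-17 J.
|ΔE| = |4.618e-18 − 1.988e-17| = 1.53e-17 J = 95.2 eV.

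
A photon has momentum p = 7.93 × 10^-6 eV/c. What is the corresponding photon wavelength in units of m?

0.156 m

(h = 6.62607015 × 10^-34 J·s, c = 2.99792458 × 10^8 m/s, 1 eV = 1.602176634 × 10^-19 J.)
First convert: p = 7.93 × 10^-6 eV/c = 4.2380 × 10^-33 kg·m/s.
The photon relation is λ = h/p, giving λ = 0.1563 m.
So λ ≈ 0.156 m.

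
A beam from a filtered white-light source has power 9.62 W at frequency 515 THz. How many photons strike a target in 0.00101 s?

2.85 × 10^16 photons

Total energy: E_total = P·t = 9.62 × 0.00101 = 0.009716 J.
Per-photon energy: E = 3.412 × 10^-19 J.
N = E_total / E_photon = 2.85 × 10^16.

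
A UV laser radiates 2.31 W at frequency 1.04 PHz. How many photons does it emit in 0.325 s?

1.09 × 10^18 photons

Total energy: E_total = P·t = 2.31 × 0.325 = 0.7508 J.
Per-photon energy: E = 6.891 × 10^-19 J.
N = E_total / E_photon = 1.09 × 10^18.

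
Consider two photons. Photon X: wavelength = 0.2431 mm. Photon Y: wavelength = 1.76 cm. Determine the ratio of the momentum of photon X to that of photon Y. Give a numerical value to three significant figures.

72.4

p_X = 2.726e-30 kg·m/s (from wavelength = 0.2431 mm, via p = h/λ).
p_Y = 3.765e-32 kg·m/s (from wavelength = 1.76 cm, via p = h/λ).
Ratio = 2.726e-30 / 3.765e-32 = 72.4.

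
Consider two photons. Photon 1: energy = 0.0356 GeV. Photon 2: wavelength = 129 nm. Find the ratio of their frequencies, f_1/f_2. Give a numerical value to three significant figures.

3.70e6

f_1 = 8.608e21 Hz (from energy = 0.0356 GeV, via f = E/h).
f_2 = 2.324e15 Hz (from wavelength = 129 nm, via f = c/λ).
Ratio = 8.608e21 / 2.324e15 = 3.70e6.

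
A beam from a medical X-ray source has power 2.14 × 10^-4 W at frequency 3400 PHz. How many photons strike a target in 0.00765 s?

Total energy: E_total = P·t = 2.14 × 10^-4 × 0.00765 = 1.637 × 10^-6 J.
Per-photon energy: E = 2.253 × 10^-15 J.
N = E_total / E_photon = 7.27 × 10^8.

7.27 × 10^8 photons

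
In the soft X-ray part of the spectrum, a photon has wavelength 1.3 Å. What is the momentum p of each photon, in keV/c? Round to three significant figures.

Take h = 6.62607015e-34 J·s, c = 2.99792458e8 m/s, 1 eV = 1.602176634e-19 J.
Convert to SI: λ = 1.3 Å = 1.3e-10 m.
Apply p = h/λ: p = 5.097e-24 kg·m/s.
Converting to keV/c: p = 9.537 keV/c ≈ 9.54 keV/c.

9.54 keV/c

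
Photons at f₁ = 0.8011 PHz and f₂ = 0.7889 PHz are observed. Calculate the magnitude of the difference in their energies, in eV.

Using E = hf: E₁ = 5.3081e-19 J, E₂ = 5.2273e-19 J.
|ΔE| = |5.3081e-19 − 5.2273e-19| = 8.08e-21 J = 0.0505 eV.

0.0505 eV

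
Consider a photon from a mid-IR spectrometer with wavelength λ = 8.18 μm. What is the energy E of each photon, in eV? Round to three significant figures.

0.152 eV

Take h = 6.62607015·10^-34 J·s, c = 2.99792458·10^8 m/s, 1 eV = 1.602176634·10^-19 J.
In SI units: λ = 8.18 μm = 8.18·10^-6 m.
Since E = hc/λ for a photon, E = 2.428·10^-20 J.
Converting to eV: E = 0.1516 eV ≈ 0.152 eV.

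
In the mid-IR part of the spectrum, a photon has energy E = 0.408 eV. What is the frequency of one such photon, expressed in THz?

Take h = 6.62607015e-34 J·s, 1 eV = 1.602176634e-19 J.
In SI units: E = 0.408 eV = 6.5369e-20 J.
The photon relation is f = E/h, giving f = 9.865e13 Hz.
Converting to THz: f = 98.65 THz ≈ 98.7 THz.

98.7 THz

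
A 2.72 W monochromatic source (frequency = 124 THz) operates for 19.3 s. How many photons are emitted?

Total energy: E_total = P·t = 2.72 × 19.3 = 52.50 J.
Per-photon energy: E = 8.216e-20 J.
N = E_total / E_photon = 6.39e20.

6.39e20 photons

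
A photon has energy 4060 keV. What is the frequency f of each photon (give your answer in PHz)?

First convert: E = 4060 keV = 6.5048 × 10^-13 J.
Apply f = E/h: f = 9.817 × 10^20 Hz.
Converting to PHz: f = 981700 PHz ≈ 9.82 × 10^5 PHz.

9.82 × 10^5 PHz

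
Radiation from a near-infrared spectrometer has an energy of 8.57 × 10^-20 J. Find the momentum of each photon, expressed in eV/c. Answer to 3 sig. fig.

0.535 eV/c

Take c = 2.99792458 × 10^8 m/s, 1 eV = 1.602176634 × 10^-19 J.
The photon relation is p = E/c, giving p = 2.859 × 10^-28 kg·m/s.
Converting to eV/c: p = 0.5349 eV/c ≈ 0.535 eV/c.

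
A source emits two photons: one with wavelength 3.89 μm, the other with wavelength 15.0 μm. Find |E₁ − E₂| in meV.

236 meV

Using E = hc/λ: E₁ = 5.107e-20 J, E₂ = 1.324e-20 J.
|ΔE| = |5.107e-20 − 1.324e-20| = 3.78e-20 J = 236 meV.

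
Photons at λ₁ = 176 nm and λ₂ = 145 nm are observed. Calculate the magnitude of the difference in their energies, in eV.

1.51 eV

Using E = hc/λ: E₁ = 1.129·10^-18 J, E₂ = 1.370·10^-18 J.
|ΔE| = |1.129·10^-18 − 1.370·10^-18| = 2.41·10^-19 J = 1.51 eV.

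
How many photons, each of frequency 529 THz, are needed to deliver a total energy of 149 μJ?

Per-photon energy: E = 3.505 × 10^-19 J (from frequency = 529 THz).
N = E_total / E_photon = 1.49 × 10^-4 J / 3.505 × 10^-19 J = 4.25 × 10^14.

4.25 × 10^14 photons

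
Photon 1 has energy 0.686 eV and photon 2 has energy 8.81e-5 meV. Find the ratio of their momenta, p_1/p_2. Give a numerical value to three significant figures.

7.79e6

p_1 = 3.666e-28 kg·m/s (from energy = 0.686 eV, via p = E/c).
p_2 = 4.708e-35 kg·m/s (from energy = 8.81e-5 meV, via p = E/c).
Ratio = 3.666e-28 / 4.708e-35 = 7.79e6.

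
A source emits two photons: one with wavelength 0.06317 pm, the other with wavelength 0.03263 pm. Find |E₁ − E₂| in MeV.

18.4 MeV

Using E = hc/λ: E₁ = 3.1446 × 10^-12 J, E₂ = 6.0878 × 10^-12 J.
|ΔE| = |3.1446 × 10^-12 − 6.0878 × 10^-12| = 2.94 × 10^-12 J = 18.4 MeV.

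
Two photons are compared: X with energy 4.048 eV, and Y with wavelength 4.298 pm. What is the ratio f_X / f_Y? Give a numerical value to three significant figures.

1.40 × 10^-5

f_X = 9.788 × 10^14 Hz (from energy = 4.048 eV, via f = E/h).
f_Y = 6.975 × 10^19 Hz (from wavelength = 4.298 pm, via f = c/λ).
Ratio = 9.788 × 10^14 / 6.975 × 10^19 = 1.40 × 10^-5.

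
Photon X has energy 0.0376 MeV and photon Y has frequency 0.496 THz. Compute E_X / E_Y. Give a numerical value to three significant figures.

1.83e7

E_X = 6.024e-15 J (from energy = 0.0376 MeV, via E given directly).
E_Y = 3.287e-22 J (from frequency = 0.496 THz, via E = hf).
Ratio = 6.024e-15 / 3.287e-22 = 1.83e7.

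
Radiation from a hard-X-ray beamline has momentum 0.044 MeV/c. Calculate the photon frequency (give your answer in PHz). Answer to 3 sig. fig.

In SI units: p = 0.044 MeV/c = 2.3515·10^-23 kg·m/s.
For a photon f = pc/h, so f = 1.064·10^19 Hz.
Converting to PHz: f = 10640 PHz ≈ 1.06·10^4 PHz.

1.06·10^4 PHz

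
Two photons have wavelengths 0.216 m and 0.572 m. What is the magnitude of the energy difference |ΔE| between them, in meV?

3.57 × 10^-3 meV

Using E = hc/λ: E₁ = 9.197 × 10^-25 J, E₂ = 3.473 × 10^-25 J.
|ΔE| = |9.197 × 10^-25 − 3.473 × 10^-25| = 5.72 × 10^-25 J = 3.57 × 10^-3 meV.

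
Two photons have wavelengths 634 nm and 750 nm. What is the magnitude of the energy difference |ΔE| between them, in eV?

0.302 eV

Using E = hc/λ: E₁ = 3.133e-19 J, E₂ = 2.649e-19 J.
|ΔE| = |3.133e-19 − 2.649e-19| = 4.85e-20 J = 0.302 eV.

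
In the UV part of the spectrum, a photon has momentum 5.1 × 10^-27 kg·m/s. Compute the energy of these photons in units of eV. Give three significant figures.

9.54 eV

Since E = pc for a photon, E = 1.529 × 10^-18 J.
Converting to eV: E = 9.543 eV ≈ 9.54 eV.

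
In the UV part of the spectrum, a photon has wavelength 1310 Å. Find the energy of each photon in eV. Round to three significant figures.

Take h = 6.62607015 × 10^-34 J·s, c = 2.99792458 × 10^8 m/s, 1 eV = 1.602176634 × 10^-19 J.
Convert to SI: λ = 1310 Å = 1.31 × 10^-7 m.
Since E = hc/λ for a photon, E = 1.516 × 10^-18 J.
Converting to eV: E = 9.464 eV ≈ 9.46 eV.

9.46 eV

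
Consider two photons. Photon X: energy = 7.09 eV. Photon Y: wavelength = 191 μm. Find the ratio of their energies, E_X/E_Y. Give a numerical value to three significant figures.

1090

E_X = 1.136·10^-18 J (from energy = 7.09 eV, via E given directly).
E_Y = 1.040·10^-21 J (from wavelength = 191 μm, via E = hc/λ).
Ratio = 1.136·10^-18 / 1.040·10^-21 = 1090.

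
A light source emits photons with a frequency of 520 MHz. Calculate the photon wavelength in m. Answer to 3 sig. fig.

0.577 m

(c = 2.99792458e8 m/s.)
Convert to SI: f = 520 MHz = 5.2e8 Hz.
Since λ = c/f for a photon, λ = 0.5765 m.
So λ ≈ 0.577 m.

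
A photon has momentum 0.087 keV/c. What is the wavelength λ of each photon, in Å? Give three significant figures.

143 Å

In SI units: p = 0.087 keV/c = 4.6495·10^-26 kg·m/s.
The photon relation is λ = h/p, giving λ = 1.425·10^-8 m.
Converting to Å: λ = 142.5 Å ≈ 143 Å.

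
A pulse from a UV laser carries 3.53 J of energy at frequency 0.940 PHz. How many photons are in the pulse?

5.67e18 photons

Per-photon energy: E = 6.229e-19 J (from frequency = 0.940 PHz).
N = E_total / E_photon = 3.53 J / 6.229e-19 J = 5.67e18.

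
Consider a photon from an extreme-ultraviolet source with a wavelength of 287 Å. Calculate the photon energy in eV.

43.2 eV

In SI units: λ = 287 Å = 2.87 × 10^-8 m.
Since E = hc/λ for a photon, E = 6.921 × 10^-18 J.
Converting to eV: E = 43.20 eV ≈ 43.2 eV.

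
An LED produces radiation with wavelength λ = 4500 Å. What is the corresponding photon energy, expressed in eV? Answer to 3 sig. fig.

First convert: λ = 4500 Å = 4.5 × 10^-7 m.
Since E = hc/λ for a photon, E = 4.414 × 10^-19 J.
Converting to eV: E = 2.755 eV ≈ 2.76 eV.

2.76 eV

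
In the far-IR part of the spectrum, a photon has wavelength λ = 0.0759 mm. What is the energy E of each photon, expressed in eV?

Convert to SI: λ = 0.0759 mm = 7.59 × 10^-5 m.
For a photon E = hc/λ, so E = 2.617 × 10^-21 J.
Converting to eV: E = 0.01634 eV ≈ 0.0163 eV.

0.0163 eV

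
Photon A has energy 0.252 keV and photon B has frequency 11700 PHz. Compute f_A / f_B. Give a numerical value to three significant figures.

f_A = 6.093 × 10^16 Hz (from energy = 0.252 keV, via f = E/h).
f_B = 1.170 × 10^19 Hz (from frequency = 11700 PHz, via f given directly).
Ratio = 6.093 × 10^16 / 1.170 × 10^19 = 5.21 × 10^-3.

5.21 × 10^-3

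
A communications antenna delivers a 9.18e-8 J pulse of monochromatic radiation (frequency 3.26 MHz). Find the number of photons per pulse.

4.25e19 photons

Per-photon energy: E = 2.160e-27 J (from frequency = 3.26 MHz).
N = E_total / E_photon = 9.18e-8 J / 2.160e-27 J = 4.25e19.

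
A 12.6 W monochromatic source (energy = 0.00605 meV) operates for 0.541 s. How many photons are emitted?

7.03 × 10^24 photons

Total energy: E_total = P·t = 12.6 × 0.541 = 6.817 J.
Per-photon energy: E = 9.693 × 10^-25 J.
N = E_total / E_photon = 7.03 × 10^24.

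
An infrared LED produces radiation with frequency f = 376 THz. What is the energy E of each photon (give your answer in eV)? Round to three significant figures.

First convert: f = 376 THz = 3.76·10^14 Hz.
For a photon E = hf, so E = 2.491·10^-19 J.
Converting to eV: E = 1.555 eV ≈ 1.56 eV.

1.56 eV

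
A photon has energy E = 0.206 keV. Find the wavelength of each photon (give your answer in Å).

Take h = 6.62607015·10^-34 J·s, c = 2.99792458·10^8 m/s, 1 eV = 1.602176634·10^-19 J.
Convert to SI: E = 0.206 keV = 3.3005·10^-17 J.
Apply λ = hc/E: λ = 6.019·10^-9 m.
Converting to Å: λ = 60.19 Å ≈ 60.2 Å.

60.2 Å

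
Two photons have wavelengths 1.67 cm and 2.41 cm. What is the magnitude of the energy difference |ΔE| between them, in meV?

0.0228 meV

Using E = hc/λ: E₁ = 1.189e-23 J, E₂ = 8.243e-24 J.
|ΔE| = |1.189e-23 − 8.243e-24| = 3.65e-24 J = 0.0228 meV.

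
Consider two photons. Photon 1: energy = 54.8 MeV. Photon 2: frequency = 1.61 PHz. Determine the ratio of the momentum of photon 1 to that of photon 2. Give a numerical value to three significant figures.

8.23e6

p_1 = 2.929e-20 kg·m/s (from energy = 54.8 MeV, via p = E/c).
p_2 = 3.558e-27 kg·m/s (from frequency = 1.61 PHz, via p = hf/c).
Ratio = 2.929e-20 / 3.558e-27 = 8.23e6.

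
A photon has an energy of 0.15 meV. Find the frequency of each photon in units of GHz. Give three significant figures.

First convert: E = 0.15 meV = 2.4033e-23 J.
For a photon f = E/h, so f = 3.627e10 Hz.
Converting to GHz: f = 36.27 GHz ≈ 36.3 GHz.

36.3 GHz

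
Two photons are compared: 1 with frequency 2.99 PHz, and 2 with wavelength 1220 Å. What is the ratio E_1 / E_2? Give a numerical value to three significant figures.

E_1 = 1.981 × 10^-18 J (from frequency = 2.99 PHz, via E = hf).
E_2 = 1.628 × 10^-18 J (from wavelength = 1220 Å, via E = hc/λ).
Ratio = 1.981 × 10^-18 / 1.628 × 10^-18 = 1.22.

1.22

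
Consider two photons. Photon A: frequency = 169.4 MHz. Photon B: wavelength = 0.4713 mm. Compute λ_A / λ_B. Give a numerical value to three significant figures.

3750

λ_A = 1.770 m (from frequency = 169.4 MHz, via λ = c/f).
λ_B = 4.713e-4 m (from wavelength = 0.4713 mm, via λ given directly).
Ratio = 1.770 / 4.713e-4 = 3750.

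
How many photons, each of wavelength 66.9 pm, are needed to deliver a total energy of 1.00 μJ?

3.37e8 photons

Per-photon energy: E = 2.969e-15 J (from wavelength = 66.9 pm).
N = E_total / E_photon = 1.00e-6 J / 2.969e-15 J = 3.37e8.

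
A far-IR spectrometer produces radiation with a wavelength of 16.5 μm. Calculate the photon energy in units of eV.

Use h = 6.62607015·10^-34 J·s, c = 2.99792458·10^8 m/s, 1 eV = 1.602176634·10^-19 J.
First convert: λ = 16.5 μm = 1.65·10^-5 m.
For a photon E = hc/λ, so E = 1.204·10^-20 J.
Converting to eV: E = 0.07514 eV ≈ 0.0751 eV.

0.0751 eV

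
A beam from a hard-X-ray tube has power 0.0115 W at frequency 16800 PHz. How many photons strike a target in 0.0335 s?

3.46·10^10 photons

Total energy: E_total = P·t = 0.0115 × 0.0335 = 3.853·10^-4 J.
Per-photon energy: E = 1.113·10^-14 J.
N = E_total / E_photon = 3.46·10^10.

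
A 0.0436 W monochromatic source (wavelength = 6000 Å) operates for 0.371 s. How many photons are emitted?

Total energy: E_total = P·t = 0.0436 × 0.371 = 0.01618 J.
Per-photon energy: E = 3.311·10^-19 J.
N = E_total / E_photon = 4.89·10^16.

4.89·10^16 photons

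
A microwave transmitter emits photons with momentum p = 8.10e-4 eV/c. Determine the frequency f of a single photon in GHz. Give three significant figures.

Convert to SI: p = 8.10e-4 eV/c = 4.3289e-31 kg·m/s.
Apply f = pc/h: f = 1.959e11 Hz.
Converting to GHz: f = 195.9 GHz ≈ 196 GHz.

196 GHz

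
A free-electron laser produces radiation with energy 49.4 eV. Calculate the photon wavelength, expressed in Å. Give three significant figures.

251 Å

First convert: E = 49.4 eV = 7.9148e-18 J.
Apply λ = hc/E: λ = 2.510e-8 m.
Converting to Å: λ = 251.0 Å ≈ 251 Å.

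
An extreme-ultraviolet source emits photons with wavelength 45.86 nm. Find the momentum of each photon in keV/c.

0.0270 keV/c

First convert: λ = 45.86 nm = 4.586e-8 m.
For a photon p = h/λ, so p = 1.445e-26 kg·m/s.
Converting to keV/c: p = 0.02704 keV/c ≈ 0.0270 keV/c.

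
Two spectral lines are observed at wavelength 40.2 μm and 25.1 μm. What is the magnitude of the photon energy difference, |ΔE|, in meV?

18.6 meV

Using E = hc/λ: E₁ = 4.941 × 10^-21 J, E₂ = 7.914 × 10^-21 J.
|ΔE| = |4.941 × 10^-21 − 7.914 × 10^-21| = 2.97 × 10^-21 J = 18.6 meV.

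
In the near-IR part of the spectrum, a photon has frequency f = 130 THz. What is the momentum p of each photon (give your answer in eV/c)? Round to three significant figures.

0.538 eV/c

First convert: f = 130 THz = 1.3 × 10^14 Hz.
Apply p = hf/c: p = 2.873 × 10^-28 kg·m/s.
Converting to eV/c: p = 0.5376 eV/c ≈ 0.538 eV/c.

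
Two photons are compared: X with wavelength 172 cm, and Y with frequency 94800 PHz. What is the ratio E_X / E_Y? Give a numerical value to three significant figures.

1.84e-12

E_X = 1.155e-25 J (from wavelength = 172 cm, via E = hc/λ).
E_Y = 6.282e-14 J (from frequency = 94800 PHz, via E = hf).
Ratio = 1.155e-25 / 6.282e-14 = 1.84e-12.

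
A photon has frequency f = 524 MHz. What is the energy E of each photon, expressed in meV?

Convert to SI: f = 524 MHz = 5.24e8 Hz.
The photon relation is E = hf, giving E = 3.472e-25 J.
Converting to meV: E = 0.002167 meV ≈ 2.17e-3 meV.

2.17e-3 meV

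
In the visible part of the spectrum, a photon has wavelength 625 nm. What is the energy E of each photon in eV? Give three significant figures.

1.98 eV

Take h = 6.62607015 × 10^-34 J·s, c = 2.99792458 × 10^8 m/s, 1 eV = 1.602176634 × 10^-19 J.
Convert to SI: λ = 625 nm = 6.25 × 10^-7 m.
Apply E = hc/λ: E = 3.178 × 10^-19 J.
Converting to eV: E = 1.984 eV ≈ 1.98 eV.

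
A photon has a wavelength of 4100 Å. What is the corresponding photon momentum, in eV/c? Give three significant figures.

Use h = 6.62607015 × 10^-34 J·s, c = 2.99792458 × 10^8 m/s, 1 eV = 1.602176634 × 10^-19 J.
In SI units: λ = 4100 Å = 4.1 × 10^-7 m.
Apply p = h/λ: p = 1.616 × 10^-27 kg·m/s.
Converting to eV/c: p = 3.024 eV/c ≈ 3.02 eV/c.

3.02 eV/c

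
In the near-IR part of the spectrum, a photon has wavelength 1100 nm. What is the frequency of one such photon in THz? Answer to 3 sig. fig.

Use c = 2.99792458 × 10^8 m/s.
First convert: λ = 1100 nm = 1.10 × 10^-6 m.
Since f = c/λ for a photon, f = 2.725 × 10^14 Hz.
Converting to THz: f = 272.5 THz ≈ 273 THz.

273 THz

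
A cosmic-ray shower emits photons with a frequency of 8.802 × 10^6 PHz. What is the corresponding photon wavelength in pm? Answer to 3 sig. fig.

Use c = 2.99792458 × 10^8 m/s.
Convert to SI: f = 8.802 × 10^6 PHz = 8.802 × 10^21 Hz.
Apply λ = c/f: λ = 3.406 × 10^-14 m.
Converting to pm: λ = 0.03406 pm ≈ 0.0341 pm.

0.0341 pm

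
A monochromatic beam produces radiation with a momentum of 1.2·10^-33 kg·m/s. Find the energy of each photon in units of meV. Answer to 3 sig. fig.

Use c = 2.99792458·10^8 m/s, 1 eV = 1.602176634·10^-19 J.
Since E = pc for a photon, E = 3.598·10^-25 J.
Converting to meV: E = 0.002245 meV ≈ 2.25·10^-3 meV.

2.25·10^-3 meV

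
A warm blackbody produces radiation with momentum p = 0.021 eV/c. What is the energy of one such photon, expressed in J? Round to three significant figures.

3.36 × 10^-21 J

(c = 2.99792458 × 10^8 m/s, 1 eV = 1.602176634 × 10^-19 J.)
In SI units: p = 0.021 eV/c = 1.1223 × 10^-29 kg·m/s.
Apply E = pc: E = 3.365 × 10^-21 J.
So E ≈ 3.36 × 10^-21 J.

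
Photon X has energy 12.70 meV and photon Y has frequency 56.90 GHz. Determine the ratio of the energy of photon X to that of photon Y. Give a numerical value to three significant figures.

54.0

E_X = 2.035e-21 J (from energy = 12.70 meV, via E given directly).
E_Y = 3.770e-23 J (from frequency = 56.90 GHz, via E = hf).
Ratio = 2.035e-21 / 3.770e-23 = 54.0.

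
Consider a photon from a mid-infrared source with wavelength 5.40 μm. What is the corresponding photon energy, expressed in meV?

230 meV

Use h = 6.62607015·10^-34 J·s, c = 2.99792458·10^8 m/s, 1 eV = 1.602176634·10^-19 J.
Convert to SI: λ = 5.40 μm = 5.40·10^-6 m.
Apply E = hc/λ: E = 3.679·10^-20 J.
Converting to meV: E = 229.6 meV ≈ 230 meV.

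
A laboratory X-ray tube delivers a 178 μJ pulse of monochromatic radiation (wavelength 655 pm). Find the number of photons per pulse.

Per-photon energy: E = 3.033e-16 J (from wavelength = 655 pm).
N = E_total / E_photon = 1.78e-4 J / 3.033e-16 J = 5.87e11.

5.87e11 photons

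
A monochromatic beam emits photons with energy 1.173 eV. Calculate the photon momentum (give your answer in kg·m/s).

Use c = 2.99792458e8 m/s, 1 eV = 1.602176634e-19 J.
Convert to SI: E = 1.173 eV = 1.8794e-19 J.
Apply p = E/c: p = 6.269e-28 kg·m/s.
So p ≈ 6.27e-28 kg·m/s.

6.27e-28 kg·m/s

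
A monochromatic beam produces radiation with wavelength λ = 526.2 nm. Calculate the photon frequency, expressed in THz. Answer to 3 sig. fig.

570 THz

In SI units: λ = 526.2 nm = 5.262 × 10^-7 m.
Since f = c/λ for a photon, f = 5.697 × 10^14 Hz.
Converting to THz: f = 569.7 THz ≈ 570 THz.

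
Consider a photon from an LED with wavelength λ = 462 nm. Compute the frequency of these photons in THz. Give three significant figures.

649 THz

First convert: λ = 462 nm = 4.62e-7 m.
For a photon f = c/λ, so f = 6.489e14 Hz.
Converting to THz: f = 648.9 THz ≈ 649 THz.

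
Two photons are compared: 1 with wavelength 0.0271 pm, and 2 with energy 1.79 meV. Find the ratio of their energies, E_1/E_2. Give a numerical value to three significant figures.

E_1 = 7.330·10^-12 J (from wavelength = 0.0271 pm, via E = hc/λ).
E_2 = 2.868·10^-22 J (from energy = 1.79 meV, via E given directly).
Ratio = 7.330·10^-12 / 2.868·10^-22 = 2.56·10^10.

2.56·10^10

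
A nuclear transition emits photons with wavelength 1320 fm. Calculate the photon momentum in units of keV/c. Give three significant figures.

939 keV/c

(h = 6.62607015e-34 J·s, c = 2.99792458e8 m/s, 1 eV = 1.602176634e-19 J.)
In SI units: λ = 1320 fm = 1.32e-12 m.
Since p = h/λ for a photon, p = 5.020e-22 kg·m/s.
Converting to keV/c: p = 939.3 keV/c ≈ 939 keV/c.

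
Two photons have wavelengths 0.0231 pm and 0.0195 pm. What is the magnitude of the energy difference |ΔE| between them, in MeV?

Using E = hc/λ: E₁ = 8.599e-12 J, E₂ = 1.019e-11 J.
|ΔE| = |8.599e-12 − 1.019e-11| = 1.59e-12 J = 9.91 MeV.

9.91 MeV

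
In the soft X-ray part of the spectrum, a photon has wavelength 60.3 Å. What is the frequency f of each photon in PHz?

49.7 PHz

(c = 2.99792458 × 10^8 m/s.)
In SI units: λ = 60.3 Å = 6.03 × 10^-9 m.
For a photon f = c/λ, so f = 4.972 × 10^16 Hz.
Converting to PHz: f = 49.72 PHz ≈ 49.7 PHz.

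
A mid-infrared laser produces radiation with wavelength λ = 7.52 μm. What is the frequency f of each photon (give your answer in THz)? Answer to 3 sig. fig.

39.9 THz

Take c = 2.99792458e8 m/s.
In SI units: λ = 7.52 μm = 7.52e-6 m.
For a photon f = c/λ, so f = 3.987e13 Hz.
Converting to THz: f = 39.87 THz ≈ 39.9 THz.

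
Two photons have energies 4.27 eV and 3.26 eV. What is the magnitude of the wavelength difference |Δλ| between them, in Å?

Using λ = hc/E: λ₁ = 2.904e-7 m, λ₂ = 3.803e-7 m.
|Δλ| = |2.904e-7 − 3.803e-7| = 9.00e-8 m = 900 Å.

900 Å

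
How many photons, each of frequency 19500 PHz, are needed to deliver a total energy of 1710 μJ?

Per-photon energy: E = 1.292 × 10^-14 J (from frequency = 19500 PHz).
N = E_total / E_photon = 0.00171 J / 1.292 × 10^-14 J = 1.32 × 10^11.

1.32 × 10^11 photons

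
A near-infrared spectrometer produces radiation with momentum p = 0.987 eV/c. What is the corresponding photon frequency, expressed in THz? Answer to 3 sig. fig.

(h = 6.62607015 × 10^-34 J·s, c = 2.99792458 × 10^8 m/s, 1 eV = 1.602176634 × 10^-19 J.)
Convert to SI: p = 0.987 eV/c = 5.2748 × 10^-28 kg·m/s.
For a photon f = pc/h, so f = 2.387 × 10^14 Hz.
Converting to THz: f = 238.7 THz ≈ 239 THz.

239 THz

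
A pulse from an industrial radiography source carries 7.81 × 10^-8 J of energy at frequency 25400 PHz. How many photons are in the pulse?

Per-photon energy: E = 1.683 × 10^-14 J (from frequency = 25400 PHz).
N = E_total / E_photon = 7.81 × 10^-8 J / 1.683 × 10^-14 J = 4.64 × 10^6.

4.64 × 10^6 photons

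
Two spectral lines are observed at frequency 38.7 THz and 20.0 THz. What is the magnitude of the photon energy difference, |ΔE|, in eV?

Using E = hf: E₁ = 2.564e-20 J, E₂ = 1.325e-20 J.
|ΔE| = |2.564e-20 − 1.325e-20| = 1.24e-20 J = 0.0773 eV.

0.0773 eV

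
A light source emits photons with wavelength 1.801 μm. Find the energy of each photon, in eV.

0.688 eV

Convert to SI: λ = 1.801 μm = 1.801e-6 m.
Apply E = hc/λ: E = 1.103e-19 J.
Converting to eV: E = 0.6884 eV ≈ 0.688 eV.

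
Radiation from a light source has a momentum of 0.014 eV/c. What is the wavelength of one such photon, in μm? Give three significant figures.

Convert to SI: p = 0.014 eV/c = 7.4820e-30 kg·m/s.
The photon relation is λ = h/p, giving λ = 8.856e-5 m.
Converting to μm: λ = 88.56 μm ≈ 88.6 μm.

88.6 μm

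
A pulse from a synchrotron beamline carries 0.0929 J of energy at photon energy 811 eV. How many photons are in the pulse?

7.15e14 photons

Per-photon energy: E = 1.299e-16 J (from energy = 811 eV).
N = E_total / E_photon = 0.0929 J / 1.299e-16 J = 7.15e14.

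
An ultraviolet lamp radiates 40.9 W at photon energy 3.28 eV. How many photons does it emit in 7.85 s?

Total energy: E_total = P·t = 40.9 × 7.85 = 321.1 J.
Per-photon energy: E = 5.255·10^-19 J.
N = E_total / E_photon = 6.11·10^20.

6.11·10^20 photons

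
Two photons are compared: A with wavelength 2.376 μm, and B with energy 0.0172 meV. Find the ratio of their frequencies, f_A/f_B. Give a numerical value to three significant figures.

3.03 × 10^4

f_A = 1.262 × 10^14 Hz (from wavelength = 2.376 μm, via f = c/λ).
f_B = 4.159 × 10^9 Hz (from energy = 0.0172 meV, via f = E/h).
Ratio = 1.262 × 10^14 / 4.159 × 10^9 = 3.03 × 10^4.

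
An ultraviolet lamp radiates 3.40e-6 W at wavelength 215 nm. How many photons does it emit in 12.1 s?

4.45e13 photons

Total energy: E_total = P·t = 3.40e-6 × 12.1 = 4.114e-5 J.
Per-photon energy: E = 9.239e-19 J.
N = E_total / E_photon = 4.45e13.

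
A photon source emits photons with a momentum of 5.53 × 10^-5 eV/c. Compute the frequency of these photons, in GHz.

Convert to SI: p = 5.53 × 10^-5 eV/c = 2.9554 × 10^-32 kg·m/s.
Since f = pc/h for a photon, f = 1.337 × 10^10 Hz.
Converting to GHz: f = 13.37 GHz ≈ 13.4 GHz.

13.4 GHz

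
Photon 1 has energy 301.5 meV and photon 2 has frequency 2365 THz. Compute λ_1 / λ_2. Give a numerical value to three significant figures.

32.4

λ_1 = 4.112 × 10^-6 m (from energy = 301.5 meV, via λ = hc/E).
λ_2 = 1.268 × 10^-7 m (from frequency = 2365 THz, via λ = c/f).
Ratio = 4.112 × 10^-6 / 1.268 × 10^-7 = 32.4.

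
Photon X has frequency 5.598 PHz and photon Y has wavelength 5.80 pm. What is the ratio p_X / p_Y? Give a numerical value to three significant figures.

1.08e-4

p_X = 1.237e-26 kg·m/s (from frequency = 5.598 PHz, via p = hf/c).
p_Y = 1.142e-22 kg·m/s (from wavelength = 5.80 pm, via p = h/λ).
Ratio = 1.237e-26 / 1.142e-22 = 1.08e-4.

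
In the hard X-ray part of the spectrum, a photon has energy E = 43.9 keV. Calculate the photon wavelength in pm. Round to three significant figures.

(h = 6.62607015e-34 J·s, c = 2.99792458e8 m/s, 1 eV = 1.602176634e-19 J.)
In SI units: E = 43.9 keV = 7.0336e-15 J.
For a photon λ = hc/E, so λ = 2.824e-11 m.
Converting to pm: λ = 28.24 pm ≈ 28.2 pm.

28.2 pm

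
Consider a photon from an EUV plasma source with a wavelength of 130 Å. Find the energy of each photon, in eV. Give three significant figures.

(h = 6.62607015 × 10^-34 J·s, c = 2.99792458 × 10^8 m/s, 1 eV = 1.602176634 × 10^-19 J.)
Convert to SI: λ = 130 Å = 1.30 × 10^-8 m.
Since E = hc/λ for a photon, E = 1.528 × 10^-17 J.
Converting to eV: E = 95.37 eV ≈ 95.4 eV.

95.4 eV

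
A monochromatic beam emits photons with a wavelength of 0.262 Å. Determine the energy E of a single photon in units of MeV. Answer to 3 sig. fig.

0.0473 MeV

Take h = 6.62607015e-34 J·s, c = 2.99792458e8 m/s, 1 eV = 1.602176634e-19 J.
In SI units: λ = 0.262 Å = 2.62e-11 m.
Apply E = hc/λ: E = 7.582e-15 J.
Converting to MeV: E = 0.04732 MeV ≈ 0.0473 MeV.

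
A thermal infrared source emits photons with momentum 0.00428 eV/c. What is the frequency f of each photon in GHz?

Convert to SI: p = 0.00428 eV/c = 2.2874 × 10^-30 kg·m/s.
For a photon f = pc/h, so f = 1.035 × 10^12 Hz.
Converting to GHz: f = 1035 GHz ≈ 1030 GHz.

1030 GHz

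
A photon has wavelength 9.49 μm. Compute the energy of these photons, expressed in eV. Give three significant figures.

0.131 eV

(h = 6.62607015 × 10^-34 J·s, c = 2.99792458 × 10^8 m/s, 1 eV = 1.602176634 × 10^-19 J.)
First convert: λ = 9.49 μm = 9.49 × 10^-6 m.
Apply E = hc/λ: E = 2.093 × 10^-20 J.
Converting to eV: E = 0.1306 eV ≈ 0.131 eV.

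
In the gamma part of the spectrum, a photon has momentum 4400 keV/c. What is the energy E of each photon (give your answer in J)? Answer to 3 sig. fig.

Use c = 2.99792458·10^8 m/s, 1 eV = 1.602176634·10^-19 J.
Convert to SI: p = 4400 keV/c = 2.3515·10^-21 kg·m/s.
For a photon E = pc, so E = 7.050·10^-13 J.
So E ≈ 7.05·10^-13 J.

7.05·10^-13 J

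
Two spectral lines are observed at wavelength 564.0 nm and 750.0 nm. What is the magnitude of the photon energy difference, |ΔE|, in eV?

0.545 eV

Using E = hc/λ: E₁ = 3.5221·10^-19 J, E₂ = 2.6486·10^-19 J.
|ΔE| = |3.5221·10^-19 − 2.6486·10^-19| = 8.73·10^-20 J = 0.545 eV.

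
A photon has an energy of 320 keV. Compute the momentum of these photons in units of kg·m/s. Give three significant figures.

Take c = 2.99792458 × 10^8 m/s, 1 eV = 1.602176634 × 10^-19 J.
Convert to SI: E = 320 keV = 5.1270 × 10^-14 J.
Apply p = E/c: p = 1.710 × 10^-22 kg·m/s.
So p ≈ 1.71 × 10^-22 kg·m/s.

1.71 × 10^-22 kg·m/s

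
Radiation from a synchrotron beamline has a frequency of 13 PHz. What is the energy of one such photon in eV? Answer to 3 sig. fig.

53.8 eV

In SI units: f = 13 PHz = 1.3·10^16 Hz.
For a photon E = hf, so E = 8.614·10^-18 J.
Converting to eV: E = 53.76 eV ≈ 53.8 eV.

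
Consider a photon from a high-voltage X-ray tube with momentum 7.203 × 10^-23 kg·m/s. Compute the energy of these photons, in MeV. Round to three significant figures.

Use c = 2.99792458 × 10^8 m/s, 1 eV = 1.602176634 × 10^-19 J.
For a photon E = pc, so E = 2.159 × 10^-14 J.
Converting to MeV: E = 0.1348 MeV ≈ 0.135 MeV.

0.135 MeV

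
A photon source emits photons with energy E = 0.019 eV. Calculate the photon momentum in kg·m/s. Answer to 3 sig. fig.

Take c = 2.99792458e8 m/s, 1 eV = 1.602176634e-19 J.
In SI units: E = 0.019 eV = 3.0441e-21 J.
For a photon p = E/c, so p = 1.015e-29 kg·m/s.
So p ≈ 1.02e-29 kg·m/s.

1.02e-29 kg·m/s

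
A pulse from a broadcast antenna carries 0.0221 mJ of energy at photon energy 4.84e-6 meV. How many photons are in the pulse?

Per-photon energy: E = 7.755e-28 J (from energy = 4.84e-6 meV).
N = E_total / E_photon = 2.21e-5 J / 7.755e-28 J = 2.85e22.

2.85e22 photons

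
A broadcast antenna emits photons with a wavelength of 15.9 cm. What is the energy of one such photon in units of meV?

Use h = 6.62607015e-34 J·s, c = 2.99792458e8 m/s, 1 eV = 1.602176634e-19 J.
Convert to SI: λ = 15.9 cm = 0.159 m.
The photon relation is E = hc/λ, giving E = 1.249e-24 J.
Converting to meV: E = 0.007798 meV ≈ 7.80e-3 meV.

7.80e-3 meV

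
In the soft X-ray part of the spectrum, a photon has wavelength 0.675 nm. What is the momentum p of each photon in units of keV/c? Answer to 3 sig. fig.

Use h = 6.62607015e-34 J·s, c = 2.99792458e8 m/s, 1 eV = 1.602176634e-19 J.
First convert: λ = 0.675 nm = 6.75e-10 m.
Apply p = h/λ: p = 9.816e-25 kg·m/s.
Converting to keV/c: p = 1.837 keV/c ≈ 1.84 keV/c.

1.84 keV/c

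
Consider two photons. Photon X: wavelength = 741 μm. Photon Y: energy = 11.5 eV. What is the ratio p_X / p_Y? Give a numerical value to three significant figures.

p_X = 8.942e-31 kg·m/s (from wavelength = 741 μm, via p = h/λ).
p_Y = 6.146e-27 kg·m/s (from energy = 11.5 eV, via p = E/c).
Ratio = 8.942e-31 / 6.146e-27 = 1.45e-4.

1.45e-4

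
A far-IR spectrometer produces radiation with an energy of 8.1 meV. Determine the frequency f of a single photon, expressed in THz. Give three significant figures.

1.96 THz

Convert to SI: E = 8.1 meV = 1.2978·10^-21 J.
Apply f = E/h: f = 1.959·10^12 Hz.
Converting to THz: f = 1.959 THz ≈ 1.96 THz.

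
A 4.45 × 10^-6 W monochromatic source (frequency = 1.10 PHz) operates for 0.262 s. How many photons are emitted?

1.60 × 10^12 photons

Total energy: E_total = P·t = 4.45 × 10^-6 × 0.262 = 1.166 × 10^-6 J.
Per-photon energy: E = 7.289 × 10^-19 J.
N = E_total / E_photon = 1.60 × 10^12.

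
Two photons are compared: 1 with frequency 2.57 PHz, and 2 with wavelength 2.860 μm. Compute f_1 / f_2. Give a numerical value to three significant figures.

f_1 = 2.570 × 10^15 Hz (from frequency = 2.57 PHz, via f given directly).
f_2 = 1.048 × 10^14 Hz (from wavelength = 2.860 μm, via f = c/λ).
Ratio = 2.570 × 10^15 / 1.048 × 10^14 = 24.5.

24.5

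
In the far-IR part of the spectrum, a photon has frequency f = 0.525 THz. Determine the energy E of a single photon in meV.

2.17 meV

First convert: f = 0.525 THz = 5.25 × 10^11 Hz.
The photon relation is E = hf, giving E = 3.479 × 10^-22 J.
Converting to meV: E = 2.171 meV ≈ 2.17 meV.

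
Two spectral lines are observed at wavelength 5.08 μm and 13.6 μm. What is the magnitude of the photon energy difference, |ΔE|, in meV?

153 meV

Using E = hc/λ: E₁ = 3.910 × 10^-20 J, E₂ = 1.461 × 10^-20 J.
|ΔE| = |3.910 × 10^-20 − 1.461 × 10^-20| = 2.45 × 10^-20 J = 153 meV.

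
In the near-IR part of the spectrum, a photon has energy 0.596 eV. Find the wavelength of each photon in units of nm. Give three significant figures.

2080 nm

In SI units: E = 0.596 eV = 9.5490 × 10^-20 J.
For a photon λ = hc/E, so λ = 2.080 × 10^-6 m.
Converting to nm: λ = 2080 nm ≈ 2080 nm.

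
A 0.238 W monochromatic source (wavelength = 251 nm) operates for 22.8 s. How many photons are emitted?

Total energy: E_total = P·t = 0.238 × 22.8 = 5.426 J.
Per-photon energy: E = 7.914e-19 J.
N = E_total / E_photon = 6.86e18.

6.86e18 photons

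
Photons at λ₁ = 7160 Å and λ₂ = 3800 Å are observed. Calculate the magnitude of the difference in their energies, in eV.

1.53 eV

Using E = hc/λ: E₁ = 2.774e-19 J, E₂ = 5.227e-19 J.
|ΔE| = |2.774e-19 − 5.227e-19| = 2.45e-19 J = 1.53 eV.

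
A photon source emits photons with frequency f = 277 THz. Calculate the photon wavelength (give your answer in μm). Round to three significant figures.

1.08 μm

(c = 2.99792458·10^8 m/s.)
Convert to SI: f = 277 THz = 2.77·10^14 Hz.
For a photon λ = c/f, so λ = 1.082·10^-6 m.
Converting to μm: λ = 1.082 μm ≈ 1.08 μm.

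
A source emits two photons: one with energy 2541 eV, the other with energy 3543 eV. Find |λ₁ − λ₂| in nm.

0.138 nm

Using λ = hc/E: λ₁ = 4.8793·10^-10 m, λ₂ = 3.4994·10^-10 m.
|Δλ| = |4.8793·10^-10 − 3.4994·10^-10| = 1.38·10^-10 m = 0.138 nm.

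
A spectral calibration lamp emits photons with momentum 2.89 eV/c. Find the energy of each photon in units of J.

4.63 × 10^-19 J

Take c = 2.99792458 × 10^8 m/s, 1 eV = 1.602176634 × 10^-19 J.
First convert: p = 2.89 eV/c = 1.5445 × 10^-27 kg·m/s.
For a photon E = pc, so E = 4.630 × 10^-19 J.
So E ≈ 4.63 × 10^-19 J.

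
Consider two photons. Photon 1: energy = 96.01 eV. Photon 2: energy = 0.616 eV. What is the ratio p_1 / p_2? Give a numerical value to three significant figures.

156

p_1 = 5.131 × 10^-26 kg·m/s (from energy = 96.01 eV, via p = E/c).
p_2 = 3.292 × 10^-28 kg·m/s (from energy = 0.616 eV, via p = E/c).
Ratio = 5.131 × 10^-26 / 3.292 × 10^-28 = 156.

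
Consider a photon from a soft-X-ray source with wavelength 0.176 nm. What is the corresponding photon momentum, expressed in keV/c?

Take h = 6.62607015 × 10^-34 J·s, c = 2.99792458 × 10^8 m/s, 1 eV = 1.602176634 × 10^-19 J.
Convert to SI: λ = 0.176 nm = 1.76 × 10^-10 m.
Apply p = h/λ: p = 3.765 × 10^-24 kg·m/s.
Converting to keV/c: p = 7.045 keV/c ≈ 7.04 keV/c.

7.04 keV/c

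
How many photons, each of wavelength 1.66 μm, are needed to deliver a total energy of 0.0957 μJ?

8.00 × 10^11 photons

Per-photon energy: E = 1.197 × 10^-19 J (from wavelength = 1.66 μm).
N = E_total / E_photon = 9.57 × 10^-8 J / 1.197 × 10^-19 J = 8.00 × 10^11.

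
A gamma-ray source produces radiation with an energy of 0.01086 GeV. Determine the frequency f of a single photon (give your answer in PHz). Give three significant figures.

2.63e6 PHz

(h = 6.62607015e-34 J·s, 1 eV = 1.602176634e-19 J.)
First convert: E = 0.01086 GeV = 1.7400e-12 J.
Since f = E/h for a photon, f = 2.626e21 Hz.
Converting to PHz: f = 2.626e6 PHz ≈ 2.63e6 PHz.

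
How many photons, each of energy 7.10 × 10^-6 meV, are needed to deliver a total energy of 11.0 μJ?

9.67 × 10^21 photons

Per-photon energy: E = 1.138 × 10^-27 J (from energy = 7.10 × 10^-6 meV).
N = E_total / E_photon = 1.10 × 10^-5 J / 1.138 × 10^-27 J = 9.67 × 10^21.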